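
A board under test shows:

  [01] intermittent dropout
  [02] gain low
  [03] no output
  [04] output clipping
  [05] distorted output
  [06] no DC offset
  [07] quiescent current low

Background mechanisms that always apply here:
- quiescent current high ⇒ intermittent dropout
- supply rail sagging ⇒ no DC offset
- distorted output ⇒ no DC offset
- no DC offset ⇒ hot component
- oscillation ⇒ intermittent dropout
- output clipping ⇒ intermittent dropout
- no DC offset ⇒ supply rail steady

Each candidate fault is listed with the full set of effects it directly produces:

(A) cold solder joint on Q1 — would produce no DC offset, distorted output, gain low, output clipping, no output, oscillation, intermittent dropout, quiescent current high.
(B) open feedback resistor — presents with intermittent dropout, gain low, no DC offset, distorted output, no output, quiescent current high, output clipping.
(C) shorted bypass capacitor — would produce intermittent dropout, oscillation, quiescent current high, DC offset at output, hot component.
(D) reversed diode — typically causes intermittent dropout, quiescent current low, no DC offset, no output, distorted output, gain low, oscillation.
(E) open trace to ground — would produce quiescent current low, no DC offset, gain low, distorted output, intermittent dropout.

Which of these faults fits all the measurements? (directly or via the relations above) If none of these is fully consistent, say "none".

Checking each candidate against the observations:
(A) cold solder joint on Q1 — intermittent dropout +; gain low +; no output +; output clipping +; distorted output +; no DC offset +; quiescent current low -
(B) open feedback resistor — fails on quiescent current low (predicts quiescent current high, not quiescent current low)
(C) shorted bypass capacitor — intermittent dropout +; gain low -; no output -; output clipping -; distorted output -; no DC offset -; quiescent current low -
(D) reversed diode — intermittent dropout +; gain low +; no output +; output clipping -; distorted output +; no DC offset +; quiescent current low +
(E) open trace to ground — intermittent dropout +; gain low +; no output -; output clipping -; distorted output +; no DC offset +; quiescent current low +
No candidate is consistent with all observations.

none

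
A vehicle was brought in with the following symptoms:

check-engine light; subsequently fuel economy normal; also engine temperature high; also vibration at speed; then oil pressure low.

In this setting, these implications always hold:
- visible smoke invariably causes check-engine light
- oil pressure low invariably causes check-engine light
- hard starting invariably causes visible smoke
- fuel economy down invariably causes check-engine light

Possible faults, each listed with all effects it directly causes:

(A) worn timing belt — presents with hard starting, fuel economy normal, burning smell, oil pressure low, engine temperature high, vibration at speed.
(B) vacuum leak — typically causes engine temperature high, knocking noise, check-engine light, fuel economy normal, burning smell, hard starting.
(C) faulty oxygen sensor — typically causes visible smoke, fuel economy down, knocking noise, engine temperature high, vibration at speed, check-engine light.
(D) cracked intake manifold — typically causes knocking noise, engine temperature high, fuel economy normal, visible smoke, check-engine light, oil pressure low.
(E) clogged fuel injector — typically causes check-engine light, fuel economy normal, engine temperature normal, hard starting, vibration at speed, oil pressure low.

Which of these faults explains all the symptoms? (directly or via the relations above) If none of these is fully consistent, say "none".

For each candidate, compare predicted effects to what was observed:
(A) worn timing belt — accounts for every observation (check-engine light through oil pressure low → check-engine light)
(B) vacuum leak — does not account for vibration at speed, oil pressure low
(C) faulty oxygen sensor — fails on fuel economy normal, oil pressure low (predicts fuel economy down, not fuel economy normal)
(D) cracked intake manifold — check-engine light +; fuel economy normal +; engine temperature high +; vibration at speed -; oil pressure low +
(E) clogged fuel injector — check-engine light +; fuel economy normal +; engine temperature high -; vibration at speed +; oil pressure low +
Only (A) is consistent with every observation.

A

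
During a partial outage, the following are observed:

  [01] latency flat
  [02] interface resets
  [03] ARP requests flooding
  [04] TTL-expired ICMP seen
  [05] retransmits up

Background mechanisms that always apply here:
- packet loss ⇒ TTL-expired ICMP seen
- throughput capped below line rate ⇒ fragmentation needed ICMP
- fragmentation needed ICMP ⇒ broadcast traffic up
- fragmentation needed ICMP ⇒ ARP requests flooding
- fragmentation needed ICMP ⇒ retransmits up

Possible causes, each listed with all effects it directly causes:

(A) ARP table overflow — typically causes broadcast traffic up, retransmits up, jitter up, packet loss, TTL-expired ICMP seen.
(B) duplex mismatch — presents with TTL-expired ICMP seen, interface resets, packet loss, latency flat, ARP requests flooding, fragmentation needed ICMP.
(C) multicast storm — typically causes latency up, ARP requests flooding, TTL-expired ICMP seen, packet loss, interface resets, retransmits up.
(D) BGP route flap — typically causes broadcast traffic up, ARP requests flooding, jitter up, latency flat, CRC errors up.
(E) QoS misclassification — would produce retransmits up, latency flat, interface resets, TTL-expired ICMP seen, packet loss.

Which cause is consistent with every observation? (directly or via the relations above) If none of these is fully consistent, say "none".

B

For each candidate, compare predicted effects to what was observed:
(A) ARP table overflow — does not account for latency flat, interface resets, ARP requests flooding
(B) duplex mismatch — accounts for every observation (retransmits up by fragmentation needed ICMP → retransmits up)
(C) multicast storm — fails on latency flat (predicts latency up, not latency flat)
(D) BGP route flap — latency flat ✓; interface resets ✗; ARP requests flooding ✓; TTL-expired ICMP seen ✗; retransmits up ✗
(E) QoS misclassification — latency flat ✓; interface resets ✓; ARP requests flooding ✗; TTL-expired ICMP seen ✓; retransmits up ✓
Only (B) is consistent with every observation.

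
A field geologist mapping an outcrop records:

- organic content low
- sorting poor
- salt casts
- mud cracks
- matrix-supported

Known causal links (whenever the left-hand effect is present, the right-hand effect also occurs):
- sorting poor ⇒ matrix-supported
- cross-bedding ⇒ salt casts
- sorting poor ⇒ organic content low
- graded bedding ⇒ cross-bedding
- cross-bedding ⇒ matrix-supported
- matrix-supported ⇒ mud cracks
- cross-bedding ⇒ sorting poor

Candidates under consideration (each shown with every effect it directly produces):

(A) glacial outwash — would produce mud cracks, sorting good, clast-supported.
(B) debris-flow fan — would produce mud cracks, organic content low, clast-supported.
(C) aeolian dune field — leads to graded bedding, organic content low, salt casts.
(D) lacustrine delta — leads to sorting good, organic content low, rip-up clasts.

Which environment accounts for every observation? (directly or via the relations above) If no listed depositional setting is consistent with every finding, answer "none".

Per-candidate check:
(A) glacial outwash — organic content low miss; sorting poor miss; salt casts miss; mud cracks match; matrix-supported miss
(B) debris-flow fan — fails on sorting poor, salt casts, matrix-supported (predicts clast-supported, not matrix-supported)
(C) aeolian dune field — accounts for every observation (sorting poor through graded bedding → cross-bedding → sorting poor)
(D) lacustrine delta — fails on sorting poor, salt casts, mud cracks, matrix-supported (predicts sorting good, not sorting poor)
Only (C) is consistent with every observation.

C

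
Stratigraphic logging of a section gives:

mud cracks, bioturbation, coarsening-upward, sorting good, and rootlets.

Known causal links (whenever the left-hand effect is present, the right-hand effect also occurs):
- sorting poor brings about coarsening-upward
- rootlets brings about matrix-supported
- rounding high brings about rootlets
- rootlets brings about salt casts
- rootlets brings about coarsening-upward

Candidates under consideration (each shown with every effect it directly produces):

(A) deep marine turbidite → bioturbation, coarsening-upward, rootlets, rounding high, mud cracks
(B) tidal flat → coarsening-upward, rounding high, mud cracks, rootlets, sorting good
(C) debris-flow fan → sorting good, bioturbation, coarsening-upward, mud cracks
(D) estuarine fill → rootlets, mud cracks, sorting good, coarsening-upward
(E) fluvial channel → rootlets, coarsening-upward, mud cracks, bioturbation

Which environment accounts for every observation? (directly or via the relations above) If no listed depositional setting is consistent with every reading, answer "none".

none

For each candidate, compare predicted effects to what was observed:
(A) deep marine turbidite — mud cracks ✓; bioturbation ✓; coarsening-upward ✓; sorting good ✗; rootlets ✓
(B) tidal flat — does not account for bioturbation
(C) debris-flow fan — does not account for rootlets
(D) estuarine fill — mud cracks ✓; bioturbation ✗; coarsening-upward ✓; sorting good ✓; rootlets ✓
(E) fluvial channel — mud cracks ✓; bioturbation ✓; coarsening-upward ✓; sorting good ✗; rootlets ✓
No candidate is consistent with all observations.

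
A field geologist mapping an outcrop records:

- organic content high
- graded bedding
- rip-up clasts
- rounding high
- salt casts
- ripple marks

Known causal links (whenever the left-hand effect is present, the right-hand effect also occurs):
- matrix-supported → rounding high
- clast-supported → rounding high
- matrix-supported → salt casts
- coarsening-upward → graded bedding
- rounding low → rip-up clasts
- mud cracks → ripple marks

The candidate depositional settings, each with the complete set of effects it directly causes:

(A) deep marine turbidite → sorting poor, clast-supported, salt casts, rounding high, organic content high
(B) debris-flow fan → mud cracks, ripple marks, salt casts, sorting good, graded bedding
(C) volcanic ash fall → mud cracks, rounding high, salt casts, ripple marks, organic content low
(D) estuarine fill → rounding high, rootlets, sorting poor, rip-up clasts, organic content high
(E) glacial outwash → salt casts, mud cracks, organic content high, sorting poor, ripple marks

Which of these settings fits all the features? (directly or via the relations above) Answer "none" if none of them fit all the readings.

For each candidate, compare predicted effects to what was observed:
(A) deep marine turbidite — organic content high ✓; graded bedding ✗; rip-up clasts ✗; rounding high ✓; salt casts ✓; ripple marks ✗
(B) debris-flow fan — organic content high ✗; graded bedding ✓; rip-up clasts ✗; rounding high ✗; salt casts ✓; ripple marks ✓
(C) volcanic ash fall — organic content high ✗; graded bedding ✗; rip-up clasts ✗; rounding high ✓; salt casts ✓; ripple marks ✓
(D) estuarine fill — does not account for graded bedding, salt casts, ripple marks
(E) glacial outwash — does not account for graded bedding, rip-up clasts, rounding high
None of the listed candidates fits everything.

none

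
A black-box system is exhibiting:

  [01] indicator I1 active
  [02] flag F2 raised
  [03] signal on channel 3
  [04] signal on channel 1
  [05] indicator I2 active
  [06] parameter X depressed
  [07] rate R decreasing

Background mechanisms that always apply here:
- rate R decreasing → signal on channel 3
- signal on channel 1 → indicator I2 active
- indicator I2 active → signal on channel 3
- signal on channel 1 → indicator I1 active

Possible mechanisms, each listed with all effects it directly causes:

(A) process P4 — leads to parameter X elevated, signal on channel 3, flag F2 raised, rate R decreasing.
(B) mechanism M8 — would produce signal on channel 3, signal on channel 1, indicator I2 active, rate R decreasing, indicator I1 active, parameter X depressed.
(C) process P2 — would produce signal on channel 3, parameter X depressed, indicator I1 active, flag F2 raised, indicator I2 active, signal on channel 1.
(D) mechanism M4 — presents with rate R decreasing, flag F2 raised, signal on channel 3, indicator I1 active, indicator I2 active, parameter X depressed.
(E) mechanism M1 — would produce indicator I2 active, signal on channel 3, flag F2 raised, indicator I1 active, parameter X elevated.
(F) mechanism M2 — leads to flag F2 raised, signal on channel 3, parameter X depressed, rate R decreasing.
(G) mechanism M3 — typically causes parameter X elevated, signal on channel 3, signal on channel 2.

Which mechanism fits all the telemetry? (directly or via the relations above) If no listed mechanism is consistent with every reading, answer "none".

none

Per-candidate check:
(A) process P4 — fails on indicator I1 active, signal on channel 1, indicator I2 active, parameter X depressed (predicts parameter X elevated, not parameter X depressed)
(B) mechanism M8 — does not account for flag F2 raised
(C) process P2 — does not account for rate R decreasing
(D) mechanism M4 — does not account for signal on channel 1
(E) mechanism M1 — indicator I1 active yes; flag F2 raised yes; signal on channel 3 yes; signal on channel 1 NO; indicator I2 active yes; parameter X depressed NO; rate R decreasing NO
(F) mechanism M2 — does not account for indicator I1 active, signal on channel 1, indicator I2 active
(G) mechanism M3 — indicator I1 active NO; flag F2 raised NO; signal on channel 3 yes; signal on channel 1 NO; indicator I2 active NO; parameter X depressed NO; rate R decreasing NO
No candidate is consistent with all observations.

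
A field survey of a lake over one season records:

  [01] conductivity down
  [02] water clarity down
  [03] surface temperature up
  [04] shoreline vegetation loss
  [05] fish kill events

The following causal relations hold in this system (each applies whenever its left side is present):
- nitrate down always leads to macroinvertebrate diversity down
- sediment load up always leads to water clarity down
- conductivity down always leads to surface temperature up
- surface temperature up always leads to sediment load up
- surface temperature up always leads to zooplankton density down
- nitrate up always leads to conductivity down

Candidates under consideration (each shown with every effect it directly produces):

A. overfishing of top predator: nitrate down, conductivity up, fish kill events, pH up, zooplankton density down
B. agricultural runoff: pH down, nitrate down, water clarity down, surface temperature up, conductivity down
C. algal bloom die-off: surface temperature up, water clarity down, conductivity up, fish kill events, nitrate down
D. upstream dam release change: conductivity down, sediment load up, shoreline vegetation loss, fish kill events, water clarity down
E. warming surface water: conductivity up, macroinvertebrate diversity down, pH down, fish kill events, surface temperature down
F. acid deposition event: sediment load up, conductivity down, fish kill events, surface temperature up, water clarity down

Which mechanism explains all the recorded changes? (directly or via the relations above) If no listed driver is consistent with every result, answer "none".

For each candidate, compare predicted effects to what was observed:
(A) overfishing of top predator — conductivity down ✗; water clarity down ✗; surface temperature up ✗; shoreline vegetation loss ✗; fish kill events ✓
(B) agricultural runoff — does not account for shoreline vegetation loss, fish kill events
(C) algal bloom die-off — fails on conductivity down, shoreline vegetation loss (predicts conductivity up, not conductivity down)
(D) upstream dam release change — conductivity down ✓; water clarity down ✓; surface temperature up ✓ (by conductivity down → surface temperature up); shoreline vegetation loss ✓; fish kill events ✓
(E) warming surface water — fails on conductivity down, water clarity down, surface temperature up, shoreline vegetation loss (predicts conductivity up, not conductivity down; predicts surface temperature down, not surface temperature up)
(F) acid deposition event — conductivity down ✓; water clarity down ✓; surface temperature up ✓; shoreline vegetation loss ✗; fish kill events ✓
Only (D) is consistent with every observation.

D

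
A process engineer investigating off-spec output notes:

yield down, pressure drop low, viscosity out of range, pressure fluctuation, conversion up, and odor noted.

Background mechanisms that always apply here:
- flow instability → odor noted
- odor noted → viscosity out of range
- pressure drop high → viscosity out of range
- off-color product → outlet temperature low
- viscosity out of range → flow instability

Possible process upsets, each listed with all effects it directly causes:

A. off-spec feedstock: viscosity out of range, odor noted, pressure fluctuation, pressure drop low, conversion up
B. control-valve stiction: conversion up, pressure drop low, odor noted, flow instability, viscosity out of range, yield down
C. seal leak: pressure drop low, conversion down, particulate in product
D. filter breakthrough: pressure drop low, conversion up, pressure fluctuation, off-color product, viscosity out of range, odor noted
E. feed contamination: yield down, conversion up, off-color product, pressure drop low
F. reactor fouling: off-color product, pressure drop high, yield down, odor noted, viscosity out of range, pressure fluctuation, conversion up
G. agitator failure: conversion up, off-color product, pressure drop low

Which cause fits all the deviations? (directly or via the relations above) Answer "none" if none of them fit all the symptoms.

Per-candidate check:
(A) off-spec feedstock — yield down NO; pressure drop low yes; viscosity out of range yes; pressure fluctuation yes; conversion up yes; odor noted yes
(B) control-valve stiction — yield down yes; pressure drop low yes; viscosity out of range yes; pressure fluctuation NO; conversion up yes; odor noted yes
(C) seal leak — yield down NO; pressure drop low yes; viscosity out of range NO; pressure fluctuation NO; conversion up NO; odor noted NO
(D) filter breakthrough — yield down NO; pressure drop low yes; viscosity out of range yes; pressure fluctuation yes; conversion up yes; odor noted yes
(E) feed contamination — does not account for viscosity out of range, pressure fluctuation, odor noted
(F) reactor fouling — yield down yes; pressure drop low NO; viscosity out of range yes; pressure fluctuation yes; conversion up yes; odor noted yes
(G) agitator failure — yield down NO; pressure drop low yes; viscosity out of range NO; pressure fluctuation NO; conversion up yes; odor noted NO
None of the listed candidates fits everything.

none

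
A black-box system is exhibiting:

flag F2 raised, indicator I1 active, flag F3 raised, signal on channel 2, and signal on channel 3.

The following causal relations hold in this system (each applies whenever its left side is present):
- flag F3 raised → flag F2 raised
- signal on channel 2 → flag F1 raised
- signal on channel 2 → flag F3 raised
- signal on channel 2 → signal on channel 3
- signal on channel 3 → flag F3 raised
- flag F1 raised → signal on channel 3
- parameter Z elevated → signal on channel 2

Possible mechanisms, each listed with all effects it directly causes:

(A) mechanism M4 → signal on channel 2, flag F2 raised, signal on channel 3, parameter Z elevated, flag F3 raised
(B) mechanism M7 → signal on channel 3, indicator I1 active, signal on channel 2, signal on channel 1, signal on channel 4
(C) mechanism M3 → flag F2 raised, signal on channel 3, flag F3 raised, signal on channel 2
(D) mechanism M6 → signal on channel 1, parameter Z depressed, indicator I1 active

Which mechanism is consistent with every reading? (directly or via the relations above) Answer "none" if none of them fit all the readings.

B

Testing each hypothesis:
(A) mechanism M4 — does not account for indicator I1 active
(B) mechanism M7 — flag F2 raised match (via signal on channel 2 → flag F3 raised → flag F2 raised); indicator I1 active match; flag F3 raised match (via signal on channel 2 → flag F3 raised); signal on channel 2 match; signal on channel 3 match
(C) mechanism M3 — flag F2 raised match; indicator I1 active miss; flag F3 raised match; signal on channel 2 match; signal on channel 3 match
(D) mechanism M6 — flag F2 raised miss; indicator I1 active match; flag F3 raised miss; signal on channel 2 miss; signal on channel 3 miss
(B) alone accounts for all the evidence.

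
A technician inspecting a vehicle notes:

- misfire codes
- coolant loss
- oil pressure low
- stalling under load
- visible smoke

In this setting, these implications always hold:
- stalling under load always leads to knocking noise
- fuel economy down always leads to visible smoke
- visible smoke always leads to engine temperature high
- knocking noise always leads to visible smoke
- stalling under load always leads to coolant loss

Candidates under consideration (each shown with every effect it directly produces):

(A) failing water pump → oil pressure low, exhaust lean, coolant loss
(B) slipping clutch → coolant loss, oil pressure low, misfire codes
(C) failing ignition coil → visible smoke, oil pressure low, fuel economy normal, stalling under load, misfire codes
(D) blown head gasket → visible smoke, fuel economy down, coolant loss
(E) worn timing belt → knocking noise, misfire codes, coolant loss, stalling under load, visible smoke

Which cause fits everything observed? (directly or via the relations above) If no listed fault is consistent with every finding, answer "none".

C

Testing each hypothesis:
(A) failing water pump — misfire codes ✗; coolant loss ✓; oil pressure low ✓; stalling under load ✗; visible smoke ✗
(B) slipping clutch — misfire codes ✓; coolant loss ✓; oil pressure low ✓; stalling under load ✗; visible smoke ✗
(C) failing ignition coil — accounts for every observation (coolant loss via stalling under load → coolant loss)
(D) blown head gasket — misfire codes ✗; coolant loss ✓; oil pressure low ✗; stalling under load ✗; visible smoke ✓
(E) worn timing belt — does not account for oil pressure low
(C) is the only candidate with no mismatches.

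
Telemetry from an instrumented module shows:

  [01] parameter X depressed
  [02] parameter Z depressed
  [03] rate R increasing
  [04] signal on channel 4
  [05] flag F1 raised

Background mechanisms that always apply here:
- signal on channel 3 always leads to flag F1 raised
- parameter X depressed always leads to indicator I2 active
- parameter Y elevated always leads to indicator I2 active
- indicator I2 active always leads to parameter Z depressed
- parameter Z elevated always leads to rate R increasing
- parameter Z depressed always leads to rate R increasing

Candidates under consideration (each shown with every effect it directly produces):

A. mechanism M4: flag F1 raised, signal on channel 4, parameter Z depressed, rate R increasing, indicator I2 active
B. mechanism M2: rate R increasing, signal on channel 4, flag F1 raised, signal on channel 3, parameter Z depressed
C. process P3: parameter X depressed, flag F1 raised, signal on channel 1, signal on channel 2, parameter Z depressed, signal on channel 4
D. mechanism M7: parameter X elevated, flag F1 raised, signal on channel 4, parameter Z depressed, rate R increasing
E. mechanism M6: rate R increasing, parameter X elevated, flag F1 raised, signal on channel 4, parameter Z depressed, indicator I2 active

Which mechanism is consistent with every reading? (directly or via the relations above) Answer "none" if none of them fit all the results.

C

Testing each hypothesis:
(A) mechanism M4 — does not account for parameter X depressed
(B) mechanism M2 — does not account for parameter X depressed
(C) process P3 — parameter X depressed +; parameter Z depressed +; rate R increasing + (through parameter Z depressed → rate R increasing); signal on channel 4 +; flag F1 raised +
(D) mechanism M7 — fails on parameter X depressed (predicts parameter X elevated, not parameter X depressed)
(E) mechanism M6 — fails on parameter X depressed (predicts parameter X elevated, not parameter X depressed)
(C) is the only candidate with no mismatches.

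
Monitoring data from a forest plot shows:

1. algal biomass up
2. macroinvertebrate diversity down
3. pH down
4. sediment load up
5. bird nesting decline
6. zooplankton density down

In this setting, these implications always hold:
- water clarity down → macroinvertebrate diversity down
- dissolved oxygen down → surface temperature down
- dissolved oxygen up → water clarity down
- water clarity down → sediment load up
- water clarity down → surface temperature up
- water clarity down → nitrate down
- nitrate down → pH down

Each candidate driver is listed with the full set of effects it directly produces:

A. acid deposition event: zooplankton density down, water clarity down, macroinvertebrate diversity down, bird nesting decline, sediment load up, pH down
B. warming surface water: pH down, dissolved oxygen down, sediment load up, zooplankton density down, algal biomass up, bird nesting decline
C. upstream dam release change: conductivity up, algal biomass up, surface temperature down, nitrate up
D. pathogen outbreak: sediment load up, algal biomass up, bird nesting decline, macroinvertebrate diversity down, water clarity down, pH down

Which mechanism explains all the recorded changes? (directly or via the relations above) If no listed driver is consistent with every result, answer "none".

Testing each hypothesis:
(A) acid deposition event — does not account for algal biomass up
(B) warming surface water — algal biomass up ✓; macroinvertebrate diversity down ✗; pH down ✓; sediment load up ✓; bird nesting decline ✓; zooplankton density down ✓
(C) upstream dam release change — does not account for macroinvertebrate diversity down, pH down, sediment load up, bird nesting decline, zooplankton density down
(D) pathogen outbreak — algal biomass up ✓; macroinvertebrate diversity down ✓; pH down ✓; sediment load up ✓; bird nesting decline ✓; zooplankton density down ✗
None of the listed candidates fits everything.

none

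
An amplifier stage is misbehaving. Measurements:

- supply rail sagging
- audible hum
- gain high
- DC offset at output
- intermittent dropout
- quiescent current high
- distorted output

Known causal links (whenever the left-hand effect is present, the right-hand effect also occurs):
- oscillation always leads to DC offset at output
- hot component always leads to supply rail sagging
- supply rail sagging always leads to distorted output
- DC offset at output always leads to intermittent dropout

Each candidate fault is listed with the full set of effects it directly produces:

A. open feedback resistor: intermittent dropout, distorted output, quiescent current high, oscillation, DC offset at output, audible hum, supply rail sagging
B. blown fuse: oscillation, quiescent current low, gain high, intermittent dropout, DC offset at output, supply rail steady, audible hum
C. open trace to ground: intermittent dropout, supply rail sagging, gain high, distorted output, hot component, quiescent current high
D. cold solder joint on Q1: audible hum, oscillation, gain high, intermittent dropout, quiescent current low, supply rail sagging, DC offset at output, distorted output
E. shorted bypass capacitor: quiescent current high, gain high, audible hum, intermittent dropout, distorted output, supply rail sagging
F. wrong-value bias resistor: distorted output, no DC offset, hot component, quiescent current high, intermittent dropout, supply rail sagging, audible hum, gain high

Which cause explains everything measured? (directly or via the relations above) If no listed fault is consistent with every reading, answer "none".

For each candidate, compare predicted effects to what was observed:
(A) open feedback resistor — supply rail sagging match; audible hum match; gain high miss; DC offset at output match; intermittent dropout match; quiescent current high match; distorted output match
(B) blown fuse — supply rail sagging miss; audible hum match; gain high match; DC offset at output match; intermittent dropout match; quiescent current high miss; distorted output miss
(C) open trace to ground — does not account for audible hum, DC offset at output
(D) cold solder joint on Q1 — fails on quiescent current high (predicts quiescent current low, not quiescent current high)
(E) shorted bypass capacitor — does not account for DC offset at output
(F) wrong-value bias resistor — supply rail sagging match; audible hum match; gain high match; DC offset at output miss; intermittent dropout match; quiescent current high match; distorted output match
No candidate is consistent with all observations.

none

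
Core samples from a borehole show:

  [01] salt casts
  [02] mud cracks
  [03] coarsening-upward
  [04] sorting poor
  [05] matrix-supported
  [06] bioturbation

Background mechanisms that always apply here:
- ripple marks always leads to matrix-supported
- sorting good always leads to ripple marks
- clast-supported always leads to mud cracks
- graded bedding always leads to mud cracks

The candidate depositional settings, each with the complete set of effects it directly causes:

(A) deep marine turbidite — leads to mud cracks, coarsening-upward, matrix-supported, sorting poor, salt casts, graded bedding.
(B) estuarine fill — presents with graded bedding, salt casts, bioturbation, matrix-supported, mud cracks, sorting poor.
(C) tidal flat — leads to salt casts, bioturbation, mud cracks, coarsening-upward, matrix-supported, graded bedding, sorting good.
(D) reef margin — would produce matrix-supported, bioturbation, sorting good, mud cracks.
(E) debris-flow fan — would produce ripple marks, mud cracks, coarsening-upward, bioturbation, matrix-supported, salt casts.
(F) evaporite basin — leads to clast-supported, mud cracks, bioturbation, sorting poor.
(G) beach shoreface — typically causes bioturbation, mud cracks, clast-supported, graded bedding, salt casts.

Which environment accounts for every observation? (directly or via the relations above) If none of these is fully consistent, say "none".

none

Testing each hypothesis:
(A) deep marine turbidite — does not account for bioturbation
(B) estuarine fill — salt casts ✓; mud cracks ✓; coarsening-upward ✗; sorting poor ✓; matrix-supported ✓; bioturbation ✓
(C) tidal flat — salt casts ✓; mud cracks ✓; coarsening-upward ✓; sorting poor ✗; matrix-supported ✓; bioturbation ✓
(D) reef margin — salt casts ✗; mud cracks ✓; coarsening-upward ✗; sorting poor ✗; matrix-supported ✓; bioturbation ✓
(E) debris-flow fan — salt casts ✓; mud cracks ✓; coarsening-upward ✓; sorting poor ✗; matrix-supported ✓; bioturbation ✓
(F) evaporite basin — fails on salt casts, coarsening-upward, matrix-supported (predicts clast-supported, not matrix-supported)
(G) beach shoreface — salt casts ✓; mud cracks ✓; coarsening-upward ✗; sorting poor ✗; matrix-supported ✗; bioturbation ✓
Every candidate fails on at least one observation.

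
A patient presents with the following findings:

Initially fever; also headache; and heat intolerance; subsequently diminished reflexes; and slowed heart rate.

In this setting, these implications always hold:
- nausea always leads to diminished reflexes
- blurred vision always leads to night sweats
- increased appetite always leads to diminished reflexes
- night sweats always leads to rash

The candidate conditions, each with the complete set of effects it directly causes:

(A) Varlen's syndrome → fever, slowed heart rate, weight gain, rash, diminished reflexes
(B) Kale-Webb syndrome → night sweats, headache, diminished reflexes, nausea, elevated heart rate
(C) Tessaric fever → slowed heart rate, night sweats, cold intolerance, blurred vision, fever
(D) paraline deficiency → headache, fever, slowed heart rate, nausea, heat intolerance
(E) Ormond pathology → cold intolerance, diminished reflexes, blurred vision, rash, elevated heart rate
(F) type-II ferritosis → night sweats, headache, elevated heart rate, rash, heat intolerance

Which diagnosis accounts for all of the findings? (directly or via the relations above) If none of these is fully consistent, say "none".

Per-candidate check:
(A) Varlen's syndrome — does not account for headache, heat intolerance
(B) Kale-Webb syndrome — fever ✗; headache ✓; heat intolerance ✗; diminished reflexes ✓; slowed heart rate ✗
(C) Tessaric fever — fever ✓; headache ✗; heat intolerance ✗; diminished reflexes ✗; slowed heart rate ✓
(D) paraline deficiency — accounts for every observation (diminished reflexes by nausea → diminished reflexes)
(E) Ormond pathology — fever ✗; headache ✗; heat intolerance ✗; diminished reflexes ✓; slowed heart rate ✗
(F) type-II ferritosis — fever ✗; headache ✓; heat intolerance ✓; diminished reflexes ✗; slowed heart rate ✗
Only (D) is consistent with every observation.

D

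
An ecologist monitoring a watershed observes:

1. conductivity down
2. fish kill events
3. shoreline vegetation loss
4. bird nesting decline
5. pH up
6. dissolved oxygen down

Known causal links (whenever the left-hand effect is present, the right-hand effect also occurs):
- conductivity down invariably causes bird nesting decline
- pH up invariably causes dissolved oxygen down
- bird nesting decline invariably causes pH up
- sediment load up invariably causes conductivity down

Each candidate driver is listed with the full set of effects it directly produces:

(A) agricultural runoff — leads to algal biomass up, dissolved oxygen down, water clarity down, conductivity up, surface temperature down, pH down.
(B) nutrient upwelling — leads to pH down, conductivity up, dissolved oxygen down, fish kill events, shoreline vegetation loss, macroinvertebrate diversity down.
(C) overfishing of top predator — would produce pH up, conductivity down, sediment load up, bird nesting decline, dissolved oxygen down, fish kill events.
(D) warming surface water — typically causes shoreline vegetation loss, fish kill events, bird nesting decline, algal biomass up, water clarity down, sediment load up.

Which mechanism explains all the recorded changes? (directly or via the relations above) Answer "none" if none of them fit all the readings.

D

Testing each hypothesis:
(A) agricultural runoff — conductivity down ✗; fish kill events ✗; shoreline vegetation loss ✗; bird nesting decline ✗; pH up ✗; dissolved oxygen down ✓
(B) nutrient upwelling — fails on conductivity down, bird nesting decline, pH up (predicts conductivity up, not conductivity down; predicts pH down, not pH up)
(C) overfishing of top predator — does not account for shoreline vegetation loss
(D) warming surface water — accounts for every observation (conductivity down through sediment load up → conductivity down)
(D) is the only candidate with no mismatches.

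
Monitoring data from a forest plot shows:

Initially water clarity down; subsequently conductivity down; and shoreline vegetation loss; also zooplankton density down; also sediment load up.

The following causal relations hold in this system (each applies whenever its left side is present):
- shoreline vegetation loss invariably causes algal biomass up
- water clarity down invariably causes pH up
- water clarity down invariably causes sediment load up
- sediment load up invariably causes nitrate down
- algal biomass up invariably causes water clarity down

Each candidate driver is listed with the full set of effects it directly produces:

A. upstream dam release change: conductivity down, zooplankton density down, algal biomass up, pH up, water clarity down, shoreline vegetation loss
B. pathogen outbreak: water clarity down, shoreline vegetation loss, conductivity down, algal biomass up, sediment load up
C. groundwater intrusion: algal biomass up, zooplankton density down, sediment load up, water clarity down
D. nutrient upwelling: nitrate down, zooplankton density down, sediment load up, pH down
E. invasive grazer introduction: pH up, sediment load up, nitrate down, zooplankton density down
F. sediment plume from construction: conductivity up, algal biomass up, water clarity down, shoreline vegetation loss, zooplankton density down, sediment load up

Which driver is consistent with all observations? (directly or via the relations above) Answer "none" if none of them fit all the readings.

Testing each hypothesis:
(A) upstream dam release change — accounts for every observation (sediment load up by water clarity down → sediment load up)
(B) pathogen outbreak — does not account for zooplankton density down
(C) groundwater intrusion — does not account for conductivity down, shoreline vegetation loss
(D) nutrient upwelling — does not account for water clarity down, conductivity down, shoreline vegetation loss
(E) invasive grazer introduction — water clarity down NO; conductivity down NO; shoreline vegetation loss NO; zooplankton density down yes; sediment load up yes
(F) sediment plume from construction — water clarity down yes; conductivity down NO; shoreline vegetation loss yes; zooplankton density down yes; sediment load up yes
(A) is the only candidate with no mismatches.

A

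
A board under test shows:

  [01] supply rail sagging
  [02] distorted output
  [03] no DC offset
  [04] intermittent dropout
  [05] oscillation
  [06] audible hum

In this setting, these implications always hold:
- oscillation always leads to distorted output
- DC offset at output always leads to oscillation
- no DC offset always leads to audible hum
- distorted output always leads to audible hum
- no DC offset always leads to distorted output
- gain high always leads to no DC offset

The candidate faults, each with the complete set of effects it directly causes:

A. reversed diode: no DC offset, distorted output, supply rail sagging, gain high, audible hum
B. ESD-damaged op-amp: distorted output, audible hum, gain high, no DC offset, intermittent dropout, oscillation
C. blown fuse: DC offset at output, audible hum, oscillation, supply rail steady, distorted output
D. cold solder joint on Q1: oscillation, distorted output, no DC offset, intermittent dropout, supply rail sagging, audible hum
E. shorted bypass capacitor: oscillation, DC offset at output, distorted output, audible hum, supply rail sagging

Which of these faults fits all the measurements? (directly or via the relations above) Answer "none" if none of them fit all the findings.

Testing each hypothesis:
(A) reversed diode — supply rail sagging +; distorted output +; no DC offset +; intermittent dropout -; oscillation -; audible hum +
(B) ESD-damaged op-amp — does not account for supply rail sagging
(C) blown fuse — fails on supply rail sagging, no DC offset, intermittent dropout (predicts supply rail steady, not supply rail sagging; predicts DC offset at output, not no DC offset)
(D) cold solder joint on Q1 — supply rail sagging +; distorted output +; no DC offset +; intermittent dropout +; oscillation +; audible hum +
(E) shorted bypass capacitor — supply rail sagging +; distorted output +; no DC offset -; intermittent dropout -; oscillation +; audible hum +
Only (D) is consistent with every observation.

D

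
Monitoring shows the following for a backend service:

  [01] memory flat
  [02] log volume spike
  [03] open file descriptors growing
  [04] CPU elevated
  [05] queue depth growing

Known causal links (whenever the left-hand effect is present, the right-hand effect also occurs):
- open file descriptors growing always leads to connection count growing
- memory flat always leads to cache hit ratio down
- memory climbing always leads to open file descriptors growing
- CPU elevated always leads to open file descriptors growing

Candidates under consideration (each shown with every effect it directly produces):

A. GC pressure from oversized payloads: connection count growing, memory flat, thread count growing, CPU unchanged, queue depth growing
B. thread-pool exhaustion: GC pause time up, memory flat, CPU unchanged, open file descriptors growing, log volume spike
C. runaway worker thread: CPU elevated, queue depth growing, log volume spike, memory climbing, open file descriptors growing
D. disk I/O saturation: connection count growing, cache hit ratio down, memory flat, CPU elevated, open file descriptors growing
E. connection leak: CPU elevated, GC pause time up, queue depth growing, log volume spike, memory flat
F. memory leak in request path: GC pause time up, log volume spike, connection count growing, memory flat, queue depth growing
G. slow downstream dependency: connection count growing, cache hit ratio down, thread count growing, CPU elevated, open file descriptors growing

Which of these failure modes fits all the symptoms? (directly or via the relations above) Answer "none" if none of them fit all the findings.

Per-candidate check:
(A) GC pressure from oversized payloads — memory flat ✓; log volume spike ✗; open file descriptors growing ✗; CPU elevated ✗; queue depth growing ✓
(B) thread-pool exhaustion — fails on CPU elevated, queue depth growing (predicts CPU unchanged, not CPU elevated)
(C) runaway worker thread — memory flat ✗; log volume spike ✓; open file descriptors growing ✓; CPU elevated ✓; queue depth growing ✓
(D) disk I/O saturation — does not account for log volume spike, queue depth growing
(E) connection leak — accounts for every observation (open file descriptors growing by CPU elevated → open file descriptors growing)
(F) memory leak in request path — memory flat ✓; log volume spike ✓; open file descriptors growing ✗; CPU elevated ✗; queue depth growing ✓
(G) slow downstream dependency — memory flat ✗; log volume spike ✗; open file descriptors growing ✓; CPU elevated ✓; queue depth growing ✗
(E) is the only candidate with no mismatches.

E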